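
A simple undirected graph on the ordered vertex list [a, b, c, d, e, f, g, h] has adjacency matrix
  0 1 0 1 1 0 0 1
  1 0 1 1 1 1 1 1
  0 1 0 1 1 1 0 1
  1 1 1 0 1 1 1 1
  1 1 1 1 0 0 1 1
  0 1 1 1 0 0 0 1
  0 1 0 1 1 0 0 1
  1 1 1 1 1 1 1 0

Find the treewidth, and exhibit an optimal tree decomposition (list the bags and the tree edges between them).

Treewidth 4.
Bags: B1 = {b, c, d, f, h}  B2 = {b, c, d, e, h}  B3 = {b, d, e, g, h}  B4 = {a, b, d, e, h}
Tree: B1–B2, B2–B3, B2–B4

Every bag has size at most 5, so the width is 5 − 1 = 4 and tw(G) ≤ 4. On the other hand G contains the 5-clique {b, d, e, g, h}. A clique must lie in a single bag of any decomposition, so no decomposition can have width below 4. Hence tw(G) = 4 exactly.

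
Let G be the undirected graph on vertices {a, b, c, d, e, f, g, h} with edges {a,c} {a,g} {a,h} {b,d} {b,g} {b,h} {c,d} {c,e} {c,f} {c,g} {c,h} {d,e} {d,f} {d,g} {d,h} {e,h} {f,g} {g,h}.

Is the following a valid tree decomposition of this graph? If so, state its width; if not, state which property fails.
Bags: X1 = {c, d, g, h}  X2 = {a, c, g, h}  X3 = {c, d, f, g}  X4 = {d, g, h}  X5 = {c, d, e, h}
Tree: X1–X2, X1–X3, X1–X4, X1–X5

A tree decomposition must satisfy three properties: every vertex lies in some bag; for every edge, both endpoints lie together in some bag; and for every vertex, the bags containing it form a connected subtree. Here vertex b appears in no bag, so the decomposition is invalid.

No — vertex b appears in no bag.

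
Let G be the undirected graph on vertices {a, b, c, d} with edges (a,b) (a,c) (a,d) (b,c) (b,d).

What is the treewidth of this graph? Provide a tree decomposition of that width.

Treewidth 2.
One such decomposition:
Bags: B1 = {a, b, c}  B2 = {a, b, d}
Tree: B1–B2

Each bag holds 3 vertices, so the decomposition has width 2, which upper-bounds the treewidth. For the lower bound, the 3 vertices {a, b, d} are pairwise adjacent, and any tree decomposition puts a clique entirely inside one bag — forcing width ≥ 2. Hence tw(G) = 2 exactly.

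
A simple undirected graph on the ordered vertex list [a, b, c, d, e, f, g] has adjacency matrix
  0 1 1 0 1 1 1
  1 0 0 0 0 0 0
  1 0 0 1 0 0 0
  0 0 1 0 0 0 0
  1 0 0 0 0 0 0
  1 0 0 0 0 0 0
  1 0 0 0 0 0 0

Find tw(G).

A width-1 tree decomposition is:
Bags: B1 = {a, b}  B2 = {a, e}  B3 = {a, c}  B4 = {c, d}  B5 = {a, f}  B6 = {a, g}
Tree: B1–B2, B1–B3, B3–B4, B3–B5, B2–B6
Each bag holds 2 vertices, so the decomposition has width 1, which upper-bounds the treewidth. G has an edge, so its treewidth is at least 1. Therefore the treewidth is 1.

1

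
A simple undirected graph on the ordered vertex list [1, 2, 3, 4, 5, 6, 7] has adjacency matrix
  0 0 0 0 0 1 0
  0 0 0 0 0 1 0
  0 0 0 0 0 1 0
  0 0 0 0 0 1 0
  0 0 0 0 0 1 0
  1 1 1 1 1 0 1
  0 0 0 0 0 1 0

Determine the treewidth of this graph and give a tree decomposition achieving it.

Treewidth 1.
Bags: B1 = {1, 6}  B2 = {6, 7}  B3 = {4, 6}  B4 = {5, 6}  B5 = {2, 6}  B6 = {3, 6}
Tree: B1–B2, B1–B3, B2–B4, B1–B5, B1–B6

The largest bag has 2 vertices, giving width 1; this decomposition certifies tw(G) ≤ 1. Any graph with an edge has treewidth ≥ 1, and G has the edge 1–6. Therefore the treewidth is 1.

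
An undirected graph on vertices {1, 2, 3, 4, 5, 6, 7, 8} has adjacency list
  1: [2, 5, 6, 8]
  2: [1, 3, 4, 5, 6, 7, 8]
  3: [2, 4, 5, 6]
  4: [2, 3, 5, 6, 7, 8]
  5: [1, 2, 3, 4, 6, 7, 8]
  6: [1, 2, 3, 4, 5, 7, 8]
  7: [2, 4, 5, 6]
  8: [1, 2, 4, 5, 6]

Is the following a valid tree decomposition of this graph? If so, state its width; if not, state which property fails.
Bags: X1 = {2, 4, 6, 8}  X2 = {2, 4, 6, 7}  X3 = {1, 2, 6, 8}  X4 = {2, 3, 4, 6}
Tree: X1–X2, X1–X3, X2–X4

A tree decomposition must satisfy three properties: every vertex lies in some bag; for every edge, both endpoints lie together in some bag; and for every vertex, the bags containing it form a connected subtree. Here vertex 5 appears in no bag, so the decomposition is invalid.

No — vertex 5 appears in no bag.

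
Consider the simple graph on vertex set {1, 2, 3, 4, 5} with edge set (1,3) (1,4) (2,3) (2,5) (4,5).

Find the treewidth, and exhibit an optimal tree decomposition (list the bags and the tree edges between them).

Every bag has size at most 3, so the width is 3 − 1 = 2 and tw(G) ≤ 2. The edges 2–3–1–4–5–2 form a cycle, so G is not a tree and its treewidth is at least 2. Therefore the treewidth is 2.

Treewidth 2.
One such decomposition:
Bags: B1 = {1, 2, 3}  B2 = {1, 2, 4}  B3 = {2, 4, 5}
Tree: B1–B2, B2–B3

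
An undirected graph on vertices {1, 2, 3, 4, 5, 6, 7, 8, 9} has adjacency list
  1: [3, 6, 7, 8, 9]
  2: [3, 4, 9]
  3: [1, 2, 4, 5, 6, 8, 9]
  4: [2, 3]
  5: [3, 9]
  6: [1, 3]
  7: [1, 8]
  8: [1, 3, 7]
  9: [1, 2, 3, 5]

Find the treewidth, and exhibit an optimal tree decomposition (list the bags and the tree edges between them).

Each bag holds 3 vertices, so the decomposition has width 2, which upper-bounds the treewidth. For the lower bound, the 3 vertices {1, 3, 8} are pairwise adjacent, and any tree decomposition puts a clique entirely inside one bag — forcing width ≥ 2. Hence tw(G) = 2 exactly.

Treewidth 2.
Bags: B1 = {2, 3, 9}  B2 = {1, 3, 9}  B3 = {3, 5, 9}  B4 = {1, 3, 8}  B5 = {1, 7, 8}  B6 = {1, 3, 6}  B7 = {2, 3, 4}
Tree: B1–B2, B2–B3, B2–B4, B4–B5, B4–B6, B1–B7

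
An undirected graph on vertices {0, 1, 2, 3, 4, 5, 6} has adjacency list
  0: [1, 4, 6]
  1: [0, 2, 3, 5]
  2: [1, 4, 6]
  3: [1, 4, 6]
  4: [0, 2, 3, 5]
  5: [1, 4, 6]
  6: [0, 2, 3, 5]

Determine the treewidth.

3

A width-3 tree decomposition is:
Bags: B1 = {1, 3, 4, 6}  B2 = {1, 2, 4, 6}  B3 = {0, 1, 4, 6}  B4 = {1, 4, 5, 6}
Tree: B1–B2, B2–B3, B3–B4
Every bag has size at most 4, so the width is 4 − 1 = 3 and tw(G) ≤ 3. For the lower bound: the 4 vertex sets {3,6}, {1,2}, {4}, {0} are disjoint, each induces a connected subgraph, and every pair is joined by at least one edge of G. Contracting each set to a single vertex therefore yields K_{4} as a minor, and since treewidth is minor-monotone, tw(G) ≥ tw(K_{4}) = 3. The upper and lower bounds meet at 3, so that is the treewidth.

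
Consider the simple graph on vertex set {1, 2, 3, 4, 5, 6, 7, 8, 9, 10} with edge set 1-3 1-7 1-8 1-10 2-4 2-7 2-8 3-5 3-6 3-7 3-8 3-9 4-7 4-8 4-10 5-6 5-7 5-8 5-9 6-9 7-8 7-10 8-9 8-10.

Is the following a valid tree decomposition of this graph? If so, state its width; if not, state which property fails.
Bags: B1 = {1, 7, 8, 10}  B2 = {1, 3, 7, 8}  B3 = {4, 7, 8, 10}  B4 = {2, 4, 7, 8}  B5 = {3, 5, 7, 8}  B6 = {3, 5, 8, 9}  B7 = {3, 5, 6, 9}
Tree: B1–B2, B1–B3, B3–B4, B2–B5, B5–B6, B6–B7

Yes; width 3.

Vertex coverage: the bags together contain {1, 2, 3, 4, 5, 6, 7, 8, 9, 10}, the full vertex set. Edge coverage: each edge of G has both endpoints in at least one bag. Running intersection: for every vertex, the bags containing it form a connected subtree. All three properties hold, so this is a valid tree decomposition of width max|bag| − 1 = 3, and hence tw(G) ≤ 3.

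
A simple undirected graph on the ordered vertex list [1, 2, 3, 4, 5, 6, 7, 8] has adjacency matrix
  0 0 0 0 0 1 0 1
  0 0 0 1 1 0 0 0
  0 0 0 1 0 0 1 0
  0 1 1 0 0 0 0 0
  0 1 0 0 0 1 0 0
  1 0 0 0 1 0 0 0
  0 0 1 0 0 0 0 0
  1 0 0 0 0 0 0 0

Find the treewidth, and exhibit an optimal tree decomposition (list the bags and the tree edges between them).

The largest bag has 2 vertices, giving width 1; this decomposition certifies tw(G) ≤ 1. Since G has at least one edge (e.g. 7–3), it is not an edgeless graph, so tw(G) ≥ 1. Combining the bounds, tw(G) = 1.

Treewidth 1.
Bags: B1 = {3, 7}  B2 = {3, 4}  B3 = {2, 4}  B4 = {2, 5}  B5 = {5, 6}  B6 = {1, 6}  B7 = {1, 8}
Tree: B1–B2, B2–B3, B3–B4, B4–B5, B5–B6, B6–B7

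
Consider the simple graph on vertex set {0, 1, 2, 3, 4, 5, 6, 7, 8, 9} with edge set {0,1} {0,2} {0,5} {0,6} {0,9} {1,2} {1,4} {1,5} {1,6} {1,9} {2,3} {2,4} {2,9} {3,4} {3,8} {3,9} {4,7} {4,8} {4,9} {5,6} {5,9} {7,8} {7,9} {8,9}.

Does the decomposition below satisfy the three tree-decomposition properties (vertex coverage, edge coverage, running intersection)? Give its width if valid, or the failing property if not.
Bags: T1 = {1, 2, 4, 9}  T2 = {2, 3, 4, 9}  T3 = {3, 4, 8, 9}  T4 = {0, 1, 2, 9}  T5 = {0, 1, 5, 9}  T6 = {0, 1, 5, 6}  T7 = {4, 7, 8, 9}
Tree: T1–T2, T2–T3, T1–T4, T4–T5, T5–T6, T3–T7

Checking the three conditions: (i) the bags cover all of {0, 1, 2, 3, 4, 5, 6, 7, 8, 9}; (ii) for each edge, some bag contains both endpoints; (iii) the bags containing any fixed vertex form a subtree. All hold, so the decomposition is valid with width 4 − 1 = 3.

Yes; width 3.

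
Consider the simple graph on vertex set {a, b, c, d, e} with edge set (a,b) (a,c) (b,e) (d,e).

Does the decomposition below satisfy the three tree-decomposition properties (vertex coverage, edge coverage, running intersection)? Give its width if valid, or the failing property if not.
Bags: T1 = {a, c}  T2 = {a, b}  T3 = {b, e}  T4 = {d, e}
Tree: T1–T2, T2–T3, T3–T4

Yes; width 1.

Vertex coverage: the bags together contain {a, b, c, d, e}, the full vertex set. Edge coverage: each edge of G has both endpoints in at least one bag. Running intersection: for every vertex, the bags containing it form a connected subtree. All three properties hold, so this is a valid tree decomposition of width max|bag| − 1 = 1, and hence tw(G) ≤ 1.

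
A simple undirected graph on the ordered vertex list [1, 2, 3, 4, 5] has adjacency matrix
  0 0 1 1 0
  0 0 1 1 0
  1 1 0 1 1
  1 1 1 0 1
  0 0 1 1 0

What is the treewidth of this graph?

2

A width-2 tree decomposition is:
Bags: B1 = {1, 3, 4}  B2 = {2, 3, 4}  B3 = {3, 4, 5}
Tree: B1–B2, B2–B3
Every bag has size at most 3, so the width is 3 − 1 = 2 and tw(G) ≤ 2. On the other hand G contains the 3-clique {1, 3, 4}. A clique must lie in a single bag of any decomposition, so no decomposition can have width below 2. Combining the bounds, tw(G) = 2.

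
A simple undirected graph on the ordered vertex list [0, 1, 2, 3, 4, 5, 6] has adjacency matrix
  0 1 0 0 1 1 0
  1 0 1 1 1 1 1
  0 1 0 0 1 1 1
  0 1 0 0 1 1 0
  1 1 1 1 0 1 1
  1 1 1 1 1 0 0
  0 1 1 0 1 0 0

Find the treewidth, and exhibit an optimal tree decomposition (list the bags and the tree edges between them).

Treewidth 3.
One such decomposition:
Bags: B1 = {1, 2, 4, 5}  B2 = {1, 2, 4, 6}  B3 = {1, 3, 4, 5}  B4 = {0, 1, 4, 5}
Tree: B1–B2, B1–B3, B1–B4

The largest bag has 4 vertices, giving width 3; this decomposition certifies tw(G) ≤ 3. For the lower bound, the 4 vertices {0, 1, 4, 5} are pairwise adjacent, and any tree decomposition puts a clique entirely inside one bag — forcing width ≥ 3. Hence tw(G) = 3 exactly.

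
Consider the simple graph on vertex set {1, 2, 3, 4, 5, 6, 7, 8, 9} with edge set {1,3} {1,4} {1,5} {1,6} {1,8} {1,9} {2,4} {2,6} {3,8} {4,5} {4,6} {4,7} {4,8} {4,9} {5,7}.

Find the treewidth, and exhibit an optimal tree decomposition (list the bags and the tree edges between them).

Each bag holds 3 vertices, so the decomposition has width 2, which upper-bounds the treewidth. Conversely, {1, 3, 8} is a clique of size 3, and the vertices of any clique must share a bag in every tree decomposition; so some bag has ≥ 3 vertices and tw(G) ≥ 2. Combining the bounds, tw(G) = 2.

Treewidth 2.
One such decomposition:
Bags: B1 = {1, 4, 5}  B2 = {1, 4, 8}  B3 = {1, 3, 8}  B4 = {4, 5, 7}  B5 = {1, 4, 9}  B6 = {1, 4, 6}  B7 = {2, 4, 6}
Tree: B1–B2, B2–B3, B1–B4, B1–B5, B5–B6, B6–B7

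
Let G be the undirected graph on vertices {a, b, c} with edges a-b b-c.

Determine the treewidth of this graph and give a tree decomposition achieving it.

The largest bag has 2 vertices, giving width 1; this decomposition certifies tw(G) ≤ 1. G has an edge, so its treewidth is at least 1. The upper and lower bounds meet at 1, so that is the treewidth.

Treewidth 1.
Bags: B1 = {b, c}  B2 = {a, b}
Tree: B1–B2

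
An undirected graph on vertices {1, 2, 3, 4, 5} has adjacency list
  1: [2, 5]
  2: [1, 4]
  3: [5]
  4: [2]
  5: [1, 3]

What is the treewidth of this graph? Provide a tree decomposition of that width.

Each bag holds 2 vertices, so the decomposition has width 1, which upper-bounds the treewidth. G has an edge, so its treewidth is at least 1. Combining the bounds, tw(G) = 1.

Treewidth 1.
Bags: B1 = {3, 5}  B2 = {1, 5}  B3 = {1, 2}  B4 = {2, 4}
Tree: B1–B2, B2–B3, B3–B4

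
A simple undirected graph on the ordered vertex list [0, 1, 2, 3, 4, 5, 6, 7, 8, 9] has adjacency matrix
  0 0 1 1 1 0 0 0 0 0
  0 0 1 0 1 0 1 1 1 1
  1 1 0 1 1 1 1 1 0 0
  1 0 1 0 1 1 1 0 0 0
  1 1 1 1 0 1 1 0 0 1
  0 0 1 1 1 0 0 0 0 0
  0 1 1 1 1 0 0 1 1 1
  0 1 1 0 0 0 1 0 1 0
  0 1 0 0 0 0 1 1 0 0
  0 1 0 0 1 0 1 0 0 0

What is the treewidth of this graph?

3

A width-3 tree decomposition is:
Bags: B1 = {2, 3, 4, 6}  B2 = {1, 2, 4, 6}  B3 = {1, 2, 6, 7}  B4 = {0, 2, 3, 4}  B5 = {1, 6, 7, 8}  B6 = {2, 3, 4, 5}  B7 = {1, 4, 6, 9}
Tree: B1–B2, B2–B3, B1–B4, B3–B5, B4–B6, B2–B7
The largest bag has 4 vertices, giving width 3; this decomposition certifies tw(G) ≤ 3. On the other hand G contains the 4-clique {1, 6, 7, 8}. A clique must lie in a single bag of any decomposition, so no decomposition can have width below 3. The upper and lower bounds meet at 3, so that is the treewidth.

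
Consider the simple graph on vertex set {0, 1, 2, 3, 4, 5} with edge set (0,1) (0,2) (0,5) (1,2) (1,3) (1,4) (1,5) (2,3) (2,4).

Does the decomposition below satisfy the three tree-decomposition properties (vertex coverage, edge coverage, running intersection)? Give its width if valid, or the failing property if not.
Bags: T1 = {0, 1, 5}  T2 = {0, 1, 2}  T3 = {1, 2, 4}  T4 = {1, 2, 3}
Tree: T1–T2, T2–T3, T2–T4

Checking the three conditions: (i) the bags cover all of {0, 1, 2, 3, 4, 5}; (ii) for each edge, some bag contains both endpoints; (iii) the bags containing any fixed vertex form a subtree. All hold, so the decomposition is valid with width 3 − 1 = 2.

Yes; width 2.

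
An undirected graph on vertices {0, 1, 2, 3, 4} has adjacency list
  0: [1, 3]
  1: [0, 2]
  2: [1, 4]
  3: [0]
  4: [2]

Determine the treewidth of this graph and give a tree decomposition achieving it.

The largest bag has 2 vertices, giving width 1; this decomposition certifies tw(G) ≤ 1. Since G has at least one edge (e.g. 3–0), it is not an edgeless graph, so tw(G) ≥ 1. The upper and lower bounds meet at 1, so that is the treewidth.

Treewidth 1.
One optimal decomposition is:
Bags: B1 = {0, 3}  B2 = {0, 1}  B3 = {1, 2}  B4 = {2, 4}
Tree: B1–B2, B2–B3, B3–B4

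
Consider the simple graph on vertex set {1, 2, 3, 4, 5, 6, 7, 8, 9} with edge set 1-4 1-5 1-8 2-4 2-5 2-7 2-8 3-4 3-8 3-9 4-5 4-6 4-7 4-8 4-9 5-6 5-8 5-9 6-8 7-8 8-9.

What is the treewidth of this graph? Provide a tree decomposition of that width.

The largest bag has 4 vertices, giving width 3; this decomposition certifies tw(G) ≤ 3. Conversely, {3, 4, 8, 9} is a clique of size 4, and the vertices of any clique must share a bag in every tree decomposition; so some bag has ≥ 4 vertices and tw(G) ≥ 3. The upper and lower bounds meet at 3, so that is the treewidth.

Treewidth 3.
Bags: B1 = {4, 5, 8, 9}  B2 = {1, 4, 5, 8}  B3 = {2, 4, 5, 8}  B4 = {4, 5, 6, 8}  B5 = {3, 4, 8, 9}  B6 = {2, 4, 7, 8}
Tree: B1–B2, B2–B3, B2–B4, B1–B5, B3–B6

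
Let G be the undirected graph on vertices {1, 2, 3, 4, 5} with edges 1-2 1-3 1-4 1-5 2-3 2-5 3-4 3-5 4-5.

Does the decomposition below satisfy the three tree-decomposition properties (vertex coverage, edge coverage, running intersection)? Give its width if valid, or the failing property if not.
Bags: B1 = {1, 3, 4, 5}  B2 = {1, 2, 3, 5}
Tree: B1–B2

Yes; width 3.

Every vertex of G appears in some bag (union = {1, 2, 3, 4, 5}); every edge is covered by a bag; and for each vertex v the set of bags containing v is connected in the bag tree. The decomposition is therefore valid. The largest bag has 4 vertices, so the width is 3.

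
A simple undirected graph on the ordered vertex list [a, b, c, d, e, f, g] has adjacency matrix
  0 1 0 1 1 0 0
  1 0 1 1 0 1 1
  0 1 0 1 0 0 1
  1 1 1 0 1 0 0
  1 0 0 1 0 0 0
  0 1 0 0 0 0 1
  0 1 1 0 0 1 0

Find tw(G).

2

A width-2 tree decomposition is:
Bags: B1 = {b, c, g}  B2 = {b, f, g}  B3 = {b, c, d}  B4 = {a, b, d}  B5 = {a, d, e}
Tree: B1–B2, B1–B3, B3–B4, B4–B5
Every bag has size at most 3, so the width is 3 − 1 = 2 and tw(G) ≤ 2. For the lower bound, the 3 vertices {a, d, e} are pairwise adjacent, and any tree decomposition puts a clique entirely inside one bag — forcing width ≥ 2. Hence tw(G) = 2 exactly.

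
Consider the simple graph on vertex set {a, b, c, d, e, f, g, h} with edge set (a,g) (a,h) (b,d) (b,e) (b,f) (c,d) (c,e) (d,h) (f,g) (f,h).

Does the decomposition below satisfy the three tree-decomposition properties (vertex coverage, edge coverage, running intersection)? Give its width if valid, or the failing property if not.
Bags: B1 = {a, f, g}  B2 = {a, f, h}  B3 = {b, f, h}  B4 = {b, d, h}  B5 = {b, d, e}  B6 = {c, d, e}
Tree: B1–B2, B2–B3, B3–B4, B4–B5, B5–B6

Yes; width 2.

Checking the three conditions: (i) the bags cover all of {a, b, c, d, e, f, g, h}; (ii) for each edge, some bag contains both endpoints; (iii) the bags containing any fixed vertex form a subtree. All hold, so the decomposition is valid with width 3 − 1 = 2.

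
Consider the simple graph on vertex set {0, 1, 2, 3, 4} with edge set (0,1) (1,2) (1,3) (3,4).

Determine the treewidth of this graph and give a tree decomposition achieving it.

Treewidth 1.
One such decomposition:
Bags: B1 = {1, 3}  B2 = {3, 4}  B3 = {0, 1}  B4 = {1, 2}
Tree: B1–B2, B1–B3, B3–B4

Every bag has size at most 2, so the width is 2 − 1 = 1 and tw(G) ≤ 1. Since G has at least one edge (e.g. 3–1), it is not an edgeless graph, so tw(G) ≥ 1. Hence tw(G) = 1 exactly.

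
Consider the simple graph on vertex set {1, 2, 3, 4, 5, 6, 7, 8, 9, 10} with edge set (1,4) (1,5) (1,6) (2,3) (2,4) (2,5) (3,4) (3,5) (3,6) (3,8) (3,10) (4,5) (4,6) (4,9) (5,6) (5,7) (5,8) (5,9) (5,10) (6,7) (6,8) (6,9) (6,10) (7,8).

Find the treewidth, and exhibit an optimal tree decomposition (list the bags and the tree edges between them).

The largest bag has 4 vertices, giving width 3; this decomposition certifies tw(G) ≤ 3. Conversely, {2, 3, 4, 5} is a clique of size 4, and the vertices of any clique must share a bag in every tree decomposition; so some bag has ≥ 4 vertices and tw(G) ≥ 3. Combining the bounds, tw(G) = 3.

Treewidth 3.
One optimal decomposition is:
Bags: B1 = {3, 4, 5, 6}  B2 = {3, 5, 6, 8}  B3 = {2, 3, 4, 5}  B4 = {1, 4, 5, 6}  B5 = {5, 6, 7, 8}  B6 = {4, 5, 6, 9}  B7 = {3, 5, 6, 10}
Tree: B1–B2, B1–B3, B1–B4, B2–B5, B1–B6, B1–B7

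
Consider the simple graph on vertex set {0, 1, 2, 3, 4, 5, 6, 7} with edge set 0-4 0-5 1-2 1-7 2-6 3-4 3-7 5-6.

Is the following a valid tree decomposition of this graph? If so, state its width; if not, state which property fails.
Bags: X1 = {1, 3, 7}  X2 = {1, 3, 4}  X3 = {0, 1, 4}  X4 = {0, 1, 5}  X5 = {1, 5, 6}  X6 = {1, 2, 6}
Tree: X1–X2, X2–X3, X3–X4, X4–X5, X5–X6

Yes; width 2.

Vertex coverage: the bags together contain {0, 1, 2, 3, 4, 5, 6, 7}, the full vertex set. Edge coverage: each edge of G has both endpoints in at least one bag. Running intersection: for every vertex, the bags containing it form a connected subtree. All three properties hold, so this is a valid tree decomposition of width max|bag| − 1 = 2, and hence tw(G) ≤ 2.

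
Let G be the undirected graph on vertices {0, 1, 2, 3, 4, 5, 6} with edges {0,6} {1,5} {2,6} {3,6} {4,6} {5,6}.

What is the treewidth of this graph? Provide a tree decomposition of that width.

Each bag holds 2 vertices, so the decomposition has width 1, which upper-bounds the treewidth. G has an edge, so its treewidth is at least 1. Hence tw(G) = 1 exactly.

Treewidth 1.
One such decomposition:
Bags: B1 = {5, 6}  B2 = {0, 6}  B3 = {4, 6}  B4 = {3, 6}  B5 = {1, 5}  B6 = {2, 6}
Tree: B1–B2, B1–B3, B3–B4, B1–B5, B3–B6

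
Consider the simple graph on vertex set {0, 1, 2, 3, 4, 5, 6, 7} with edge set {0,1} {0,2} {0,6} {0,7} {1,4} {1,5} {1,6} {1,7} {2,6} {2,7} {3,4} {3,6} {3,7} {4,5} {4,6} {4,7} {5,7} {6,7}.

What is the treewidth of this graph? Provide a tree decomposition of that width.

Treewidth 3.
One such decomposition:
Bags: B1 = {0, 1, 6, 7}  B2 = {0, 2, 6, 7}  B3 = {1, 4, 6, 7}  B4 = {3, 4, 6, 7}  B5 = {1, 4, 5, 7}
Tree: B1–B2, B1–B3, B3–B4, B3–B5

Each bag holds 4 vertices, so the decomposition has width 3, which upper-bounds the treewidth. Conversely, {1, 4, 5, 7} is a clique of size 4, and the vertices of any clique must share a bag in every tree decomposition; so some bag has ≥ 4 vertices and tw(G) ≥ 3. Therefore the treewidth is 3.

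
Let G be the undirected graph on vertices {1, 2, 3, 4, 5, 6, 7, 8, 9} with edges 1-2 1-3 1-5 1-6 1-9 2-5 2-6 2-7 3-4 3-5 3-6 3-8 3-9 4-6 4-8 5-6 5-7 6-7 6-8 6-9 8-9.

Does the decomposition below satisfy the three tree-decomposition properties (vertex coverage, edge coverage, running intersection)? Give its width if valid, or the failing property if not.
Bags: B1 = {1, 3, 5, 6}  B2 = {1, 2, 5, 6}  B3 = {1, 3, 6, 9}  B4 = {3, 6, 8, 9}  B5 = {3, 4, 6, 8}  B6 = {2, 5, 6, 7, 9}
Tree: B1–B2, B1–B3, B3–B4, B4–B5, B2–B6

A tree decomposition must satisfy three properties: every vertex lies in some bag; for every edge, both endpoints lie together in some bag; and for every vertex, the bags containing it form a connected subtree. Here bags containing vertex 9 are not connected in the tree, so the decomposition is invalid.

No — bags containing vertex 9 are not connected in the tree.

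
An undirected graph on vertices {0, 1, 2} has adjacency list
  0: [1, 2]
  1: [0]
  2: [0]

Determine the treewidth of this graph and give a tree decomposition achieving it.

The largest bag has 2 vertices, giving width 1; this decomposition certifies tw(G) ≤ 1. G has an edge, so its treewidth is at least 1. The upper and lower bounds meet at 1, so that is the treewidth.

Treewidth 1.
One such decomposition:
Bags: B1 = {0, 2}  B2 = {0, 1}
Tree: B1–B2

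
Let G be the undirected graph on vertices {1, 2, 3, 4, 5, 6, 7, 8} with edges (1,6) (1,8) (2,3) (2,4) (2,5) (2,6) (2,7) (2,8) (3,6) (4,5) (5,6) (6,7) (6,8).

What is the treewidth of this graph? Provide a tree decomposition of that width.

Treewidth 2.
Bags: B1 = {2, 6, 8}  B2 = {2, 6, 7}  B3 = {2, 5, 6}  B4 = {2, 4, 5}  B5 = {2, 3, 6}  B6 = {1, 6, 8}
Tree: B1–B2, B1–B3, B3–B4, B1–B5, B1–B6

Every bag has size at most 3, so the width is 3 − 1 = 2 and tw(G) ≤ 2. For the lower bound, the 3 vertices {1, 6, 8} are pairwise adjacent, and any tree decomposition puts a clique entirely inside one bag — forcing width ≥ 2. Combining the bounds, tw(G) = 2.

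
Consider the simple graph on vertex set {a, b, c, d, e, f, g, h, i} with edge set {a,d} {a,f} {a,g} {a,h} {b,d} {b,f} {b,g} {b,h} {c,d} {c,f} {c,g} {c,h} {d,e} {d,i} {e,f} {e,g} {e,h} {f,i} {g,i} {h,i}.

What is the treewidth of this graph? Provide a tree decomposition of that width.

Treewidth 4.
Bags: B1 = {a, d, f, g, h}  B2 = {b, d, f, g, h}  B3 = {c, d, f, g, h}  B4 = {d, f, g, h, i}  B5 = {d, e, f, g, h}
Tree: B1–B2, B2–B3, B3–B4, B4–B5

The largest bag has 5 vertices, giving width 4; this decomposition certifies tw(G) ≤ 4. For the lower bound: the 5 vertex sets {a,g}, {b,f}, {c,h}, {d}, {i} are disjoint, each induces a connected subgraph, and every pair is joined by at least one edge of G. Contracting each set to a single vertex therefore yields K_{5} as a minor, and since treewidth is minor-monotone, tw(G) ≥ tw(K_{5}) = 4. Therefore the treewidth is 4.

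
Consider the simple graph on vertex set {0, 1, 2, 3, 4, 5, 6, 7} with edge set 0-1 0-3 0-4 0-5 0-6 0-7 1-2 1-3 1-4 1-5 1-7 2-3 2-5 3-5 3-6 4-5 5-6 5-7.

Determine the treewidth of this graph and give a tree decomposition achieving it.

Treewidth 3.
Bags: B1 = {0, 1, 3, 5}  B2 = {0, 1, 4, 5}  B3 = {0, 3, 5, 6}  B4 = {0, 1, 5, 7}  B5 = {1, 2, 3, 5}
Tree: B1–B2, B1–B3, B1–B4, B1–B5

The largest bag has 4 vertices, giving width 3; this decomposition certifies tw(G) ≤ 3. Conversely, {0, 1, 3, 5} is a clique of size 4, and the vertices of any clique must share a bag in every tree decomposition; so some bag has ≥ 4 vertices and tw(G) ≥ 3. The upper and lower bounds meet at 3, so that is the treewidth.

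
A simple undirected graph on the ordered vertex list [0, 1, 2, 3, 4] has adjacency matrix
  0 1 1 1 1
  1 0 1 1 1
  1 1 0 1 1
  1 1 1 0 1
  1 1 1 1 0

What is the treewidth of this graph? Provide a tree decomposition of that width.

Treewidth 4.
One optimal decomposition is:
Bags: B1 = {0, 1, 2, 3, 4}
Tree: (single bag)

A single bag containing all 5 vertices is trivially a valid decomposition of width 4. On the other hand G contains the 5-clique {0, 1, 2, 3, 4}. A clique must lie in a single bag of any decomposition, so no decomposition can have width below 4. Therefore the treewidth is 4.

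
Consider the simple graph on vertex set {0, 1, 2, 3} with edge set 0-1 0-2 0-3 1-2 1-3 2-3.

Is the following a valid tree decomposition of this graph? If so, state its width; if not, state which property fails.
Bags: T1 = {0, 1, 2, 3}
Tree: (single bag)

Yes; width 3.

Every vertex of G appears in some bag (union = {0, 1, 2, 3}); every edge is covered by a bag; and for each vertex v the set of bags containing v is connected in the bag tree. The decomposition is therefore valid. The largest bag has 4 vertices, so the width is 3.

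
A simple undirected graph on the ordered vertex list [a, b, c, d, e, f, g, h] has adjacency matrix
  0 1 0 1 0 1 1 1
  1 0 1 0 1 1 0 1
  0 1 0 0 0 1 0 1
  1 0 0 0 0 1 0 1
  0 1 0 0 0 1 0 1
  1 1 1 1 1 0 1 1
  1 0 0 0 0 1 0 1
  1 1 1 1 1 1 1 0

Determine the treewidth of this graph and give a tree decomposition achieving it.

The largest bag has 4 vertices, giving width 3; this decomposition certifies tw(G) ≤ 3. On the other hand G contains the 4-clique {a, d, f, h}. A clique must lie in a single bag of any decomposition, so no decomposition can have width below 3. The upper and lower bounds meet at 3, so that is the treewidth.

Treewidth 3.
One optimal decomposition is:
Bags: B1 = {b, c, f, h}  B2 = {b, e, f, h}  B3 = {a, b, f, h}  B4 = {a, d, f, h}  B5 = {a, f, g, h}
Tree: B1–B2, B2–B3, B3–B4, B3–B5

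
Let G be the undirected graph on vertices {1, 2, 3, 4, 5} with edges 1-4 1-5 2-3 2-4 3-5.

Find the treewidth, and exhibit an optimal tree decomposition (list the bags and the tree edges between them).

Every bag has size at most 3, so the width is 3 − 1 = 2 and tw(G) ≤ 2. For the lower bound, G contains the cycle 4–2–3–5–1–4, so G is not a forest; only forests have treewidth ≤ 1, hence tw(G) ≥ 2. The upper and lower bounds meet at 2, so that is the treewidth.

Treewidth 2.
One optimal decomposition is:
Bags: B1 = {2, 3, 4}  B2 = {3, 4, 5}  B3 = {1, 4, 5}
Tree: B1–B2, B2–B3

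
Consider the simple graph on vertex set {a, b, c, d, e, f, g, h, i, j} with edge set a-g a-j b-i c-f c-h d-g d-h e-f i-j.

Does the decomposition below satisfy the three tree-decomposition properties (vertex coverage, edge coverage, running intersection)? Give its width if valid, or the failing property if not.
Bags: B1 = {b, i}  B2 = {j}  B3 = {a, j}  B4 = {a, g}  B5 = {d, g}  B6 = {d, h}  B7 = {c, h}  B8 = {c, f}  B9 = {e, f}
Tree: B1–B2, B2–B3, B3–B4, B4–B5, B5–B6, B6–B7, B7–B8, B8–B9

A tree decomposition must satisfy three properties: every vertex lies in some bag; for every edge, both endpoints lie together in some bag; and for every vertex, the bags containing it form a connected subtree. Here edge (i,j) lies in no bag, so the decomposition is invalid.

No — edge (i,j) lies in no bag.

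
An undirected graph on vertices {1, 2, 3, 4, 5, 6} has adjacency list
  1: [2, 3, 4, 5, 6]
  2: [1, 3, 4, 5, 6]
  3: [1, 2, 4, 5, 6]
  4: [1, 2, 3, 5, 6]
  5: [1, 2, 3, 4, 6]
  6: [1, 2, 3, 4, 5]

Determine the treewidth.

A width-5 tree decomposition is:
Bags: B1 = {1, 2, 3, 4, 5, 6}
Tree: (single bag)
With just one bag of size 6, the width is 6 − 1 = 5, so tw(G) ≤ 5. Conversely, {1, 2, 3, 4, 5, 6} is a clique of size 6, and the vertices of any clique must share a bag in every tree decomposition; so some bag has ≥ 6 vertices and tw(G) ≥ 5. Combining the bounds, tw(G) = 5.

5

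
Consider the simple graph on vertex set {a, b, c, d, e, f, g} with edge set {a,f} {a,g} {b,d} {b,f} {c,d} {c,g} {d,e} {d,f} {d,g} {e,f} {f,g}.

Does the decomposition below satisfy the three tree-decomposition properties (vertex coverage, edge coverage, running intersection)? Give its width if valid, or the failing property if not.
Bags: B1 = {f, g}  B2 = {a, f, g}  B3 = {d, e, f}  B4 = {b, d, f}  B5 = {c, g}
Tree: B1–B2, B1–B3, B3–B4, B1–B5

A tree decomposition must satisfy three properties: every vertex lies in some bag; for every edge, both endpoints lie together in some bag; and for every vertex, the bags containing it form a connected subtree. Here edge (d,g) lies in no bag, so the decomposition is invalid.

No — edge (d,g) lies in no bag.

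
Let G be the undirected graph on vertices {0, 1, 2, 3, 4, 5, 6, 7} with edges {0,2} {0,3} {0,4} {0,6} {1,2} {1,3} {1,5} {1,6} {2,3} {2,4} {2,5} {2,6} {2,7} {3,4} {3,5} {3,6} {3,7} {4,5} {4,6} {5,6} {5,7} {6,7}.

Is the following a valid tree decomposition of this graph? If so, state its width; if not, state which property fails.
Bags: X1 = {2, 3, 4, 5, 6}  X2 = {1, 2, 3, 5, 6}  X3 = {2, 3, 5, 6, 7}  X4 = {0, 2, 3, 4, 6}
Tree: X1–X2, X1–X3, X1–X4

Vertex coverage: the bags together contain {0, 1, 2, 3, 4, 5, 6, 7}, the full vertex set. Edge coverage: each edge of G has both endpoints in at least one bag. Running intersection: for every vertex, the bags containing it form a connected subtree. All three properties hold, so this is a valid tree decomposition of width max|bag| − 1 = 4, and hence tw(G) ≤ 4.

Yes; width 4.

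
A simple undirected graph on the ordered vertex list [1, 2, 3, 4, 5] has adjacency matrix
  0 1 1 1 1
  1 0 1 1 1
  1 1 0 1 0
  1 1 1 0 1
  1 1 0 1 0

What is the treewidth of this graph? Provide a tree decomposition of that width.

Every bag has size at most 4, so the width is 4 − 1 = 3 and tw(G) ≤ 3. For the lower bound, the 4 vertices {1, 2, 3, 4} are pairwise adjacent, and any tree decomposition puts a clique entirely inside one bag — forcing width ≥ 3. Hence tw(G) = 3 exactly.

Treewidth 3.
One optimal decomposition is:
Bags: B1 = {1, 2, 4, 5}  B2 = {1, 2, 3, 4}
Tree: B1–B2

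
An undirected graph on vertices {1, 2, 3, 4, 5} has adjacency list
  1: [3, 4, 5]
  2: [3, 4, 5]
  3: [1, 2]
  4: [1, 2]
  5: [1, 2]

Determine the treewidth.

A width-2 tree decomposition is:
Bags: B1 = {1, 2, 3}  B2 = {1, 2, 4}  B3 = {1, 2, 5}
Tree: B1–B2, B2–B3
The largest bag has 3 vertices, giving width 2; this decomposition certifies tw(G) ≤ 2. The edges 2–3–1–4–2 form a cycle, so G is not a tree and its treewidth is at least 2. The upper and lower bounds meet at 2, so that is the treewidth.

2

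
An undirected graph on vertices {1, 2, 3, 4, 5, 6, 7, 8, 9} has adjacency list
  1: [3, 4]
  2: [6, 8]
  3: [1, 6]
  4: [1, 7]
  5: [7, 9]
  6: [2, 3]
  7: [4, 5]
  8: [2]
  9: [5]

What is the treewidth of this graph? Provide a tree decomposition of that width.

Treewidth 1.
One such decomposition:
Bags: B1 = {2, 8}  B2 = {2, 6}  B3 = {3, 6}  B4 = {1, 3}  B5 = {1, 4}  B6 = {4, 7}  B7 = {5, 7}  B8 = {5, 9}
Tree: B1–B2, B2–B3, B3–B4, B4–B5, B5–B6, B6–B7, B7–B8

The largest bag has 2 vertices, giving width 1; this decomposition certifies tw(G) ≤ 1. Any graph with an edge has treewidth ≥ 1, and G has the edge 8–2. Combining the bounds, tw(G) = 1.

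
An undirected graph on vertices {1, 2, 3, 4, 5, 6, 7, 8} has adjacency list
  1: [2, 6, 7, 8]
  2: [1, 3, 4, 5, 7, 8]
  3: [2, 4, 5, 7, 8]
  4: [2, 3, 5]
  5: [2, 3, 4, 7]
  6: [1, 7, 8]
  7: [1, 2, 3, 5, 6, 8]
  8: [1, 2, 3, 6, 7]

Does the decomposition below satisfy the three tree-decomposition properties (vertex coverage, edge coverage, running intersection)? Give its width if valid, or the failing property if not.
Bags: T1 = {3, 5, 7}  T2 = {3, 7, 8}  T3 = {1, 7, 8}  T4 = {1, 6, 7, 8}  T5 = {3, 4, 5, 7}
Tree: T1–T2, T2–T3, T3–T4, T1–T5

No — vertex 2 appears in no bag.

A tree decomposition must satisfy three properties: every vertex lies in some bag; for every edge, both endpoints lie together in some bag; and for every vertex, the bags containing it form a connected subtree. Here vertex 2 appears in no bag, so the decomposition is invalid.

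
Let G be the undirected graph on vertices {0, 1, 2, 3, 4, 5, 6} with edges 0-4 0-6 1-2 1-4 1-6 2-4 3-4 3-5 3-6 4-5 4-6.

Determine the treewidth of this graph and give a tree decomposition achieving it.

Every bag has size at most 3, so the width is 3 − 1 = 2 and tw(G) ≤ 2. Conversely, {1, 2, 4} is a clique of size 3, and the vertices of any clique must share a bag in every tree decomposition; so some bag has ≥ 3 vertices and tw(G) ≥ 2. Therefore the treewidth is 2.

Treewidth 2.
One such decomposition:
Bags: B1 = {3, 4, 5}  B2 = {3, 4, 6}  B3 = {1, 4, 6}  B4 = {1, 2, 4}  B5 = {0, 4, 6}
Tree: B1–B2, B2–B3, B3–B4, B2–B5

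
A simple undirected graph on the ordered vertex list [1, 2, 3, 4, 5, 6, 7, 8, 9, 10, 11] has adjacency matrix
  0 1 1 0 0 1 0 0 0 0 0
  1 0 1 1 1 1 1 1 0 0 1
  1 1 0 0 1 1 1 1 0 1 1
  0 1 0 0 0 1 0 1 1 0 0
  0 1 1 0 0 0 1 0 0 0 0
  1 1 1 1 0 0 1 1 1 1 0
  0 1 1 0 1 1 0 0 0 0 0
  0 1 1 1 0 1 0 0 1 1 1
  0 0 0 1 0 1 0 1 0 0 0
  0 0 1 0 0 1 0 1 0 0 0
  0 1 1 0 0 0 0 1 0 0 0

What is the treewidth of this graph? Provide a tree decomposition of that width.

The largest bag has 4 vertices, giving width 3; this decomposition certifies tw(G) ≤ 3. Conversely, {4, 6, 8, 9} is a clique of size 4, and the vertices of any clique must share a bag in every tree decomposition; so some bag has ≥ 4 vertices and tw(G) ≥ 3. Hence tw(G) = 3 exactly.

Treewidth 3.
One such decomposition:
Bags: B1 = {2, 4, 6, 8}  B2 = {2, 3, 6, 8}  B3 = {2, 3, 6, 7}  B4 = {4, 6, 8, 9}  B5 = {2, 3, 8, 11}  B6 = {3, 6, 8, 10}  B7 = {1, 2, 3, 6}  B8 = {2, 3, 5, 7}
Tree: B1–B2, B2–B3, B1–B4, B2–B5, B2–B6, B3–B7, B3–B8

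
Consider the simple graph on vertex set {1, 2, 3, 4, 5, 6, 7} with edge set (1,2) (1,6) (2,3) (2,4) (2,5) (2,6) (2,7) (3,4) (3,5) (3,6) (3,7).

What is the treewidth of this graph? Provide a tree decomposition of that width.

Each bag holds 3 vertices, so the decomposition has width 2, which upper-bounds the treewidth. Conversely, {1, 2, 6} is a clique of size 3, and the vertices of any clique must share a bag in every tree decomposition; so some bag has ≥ 3 vertices and tw(G) ≥ 2. Combining the bounds, tw(G) = 2.

Treewidth 2.
One such decomposition:
Bags: B1 = {2, 3, 6}  B2 = {1, 2, 6}  B3 = {2, 3, 7}  B4 = {2, 3, 4}  B5 = {2, 3, 5}
Tree: B1–B2, B1–B3, B3–B4, B4–B5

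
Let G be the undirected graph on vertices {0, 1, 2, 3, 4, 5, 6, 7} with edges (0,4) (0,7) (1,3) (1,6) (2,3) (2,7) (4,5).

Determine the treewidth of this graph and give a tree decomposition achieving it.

Every bag has size at most 2, so the width is 2 − 1 = 1 and tw(G) ≤ 1. G has an edge, so its treewidth is at least 1. The upper and lower bounds meet at 1, so that is the treewidth.

Treewidth 1.
Bags: B1 = {4, 5}  B2 = {0, 4}  B3 = {0, 7}  B4 = {2, 7}  B5 = {2, 3}  B6 = {1, 3}  B7 = {1, 6}
Tree: B1–B2, B2–B3, B3–B4, B4–B5, B5–B6, B6–B7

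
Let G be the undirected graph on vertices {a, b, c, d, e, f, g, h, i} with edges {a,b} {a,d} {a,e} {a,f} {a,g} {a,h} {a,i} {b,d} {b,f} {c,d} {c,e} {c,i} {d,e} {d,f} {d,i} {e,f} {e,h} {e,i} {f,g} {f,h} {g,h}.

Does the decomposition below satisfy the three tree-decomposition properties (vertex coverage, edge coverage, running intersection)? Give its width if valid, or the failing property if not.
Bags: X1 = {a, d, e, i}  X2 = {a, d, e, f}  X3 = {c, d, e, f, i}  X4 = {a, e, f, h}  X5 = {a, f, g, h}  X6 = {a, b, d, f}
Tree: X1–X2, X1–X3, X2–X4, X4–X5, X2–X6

No — bags containing vertex f are not connected in the tree.

A tree decomposition must satisfy three properties: every vertex lies in some bag; for every edge, both endpoints lie together in some bag; and for every vertex, the bags containing it form a connected subtree. Here bags containing vertex f are not connected in the tree, so the decomposition is invalid.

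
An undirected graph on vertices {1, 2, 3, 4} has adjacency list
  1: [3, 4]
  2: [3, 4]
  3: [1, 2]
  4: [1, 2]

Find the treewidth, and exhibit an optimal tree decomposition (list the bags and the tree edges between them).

Each bag holds 3 vertices, so the decomposition has width 2, which upper-bounds the treewidth. For the lower bound, G contains the cycle 1–3–2–4–1, so G is not a forest; only forests have treewidth ≤ 1, hence tw(G) ≥ 2. Hence tw(G) = 2 exactly.

Treewidth 2.
One such decomposition:
Bags: B1 = {1, 2, 3}  B2 = {1, 2, 4}
Tree: B1–B2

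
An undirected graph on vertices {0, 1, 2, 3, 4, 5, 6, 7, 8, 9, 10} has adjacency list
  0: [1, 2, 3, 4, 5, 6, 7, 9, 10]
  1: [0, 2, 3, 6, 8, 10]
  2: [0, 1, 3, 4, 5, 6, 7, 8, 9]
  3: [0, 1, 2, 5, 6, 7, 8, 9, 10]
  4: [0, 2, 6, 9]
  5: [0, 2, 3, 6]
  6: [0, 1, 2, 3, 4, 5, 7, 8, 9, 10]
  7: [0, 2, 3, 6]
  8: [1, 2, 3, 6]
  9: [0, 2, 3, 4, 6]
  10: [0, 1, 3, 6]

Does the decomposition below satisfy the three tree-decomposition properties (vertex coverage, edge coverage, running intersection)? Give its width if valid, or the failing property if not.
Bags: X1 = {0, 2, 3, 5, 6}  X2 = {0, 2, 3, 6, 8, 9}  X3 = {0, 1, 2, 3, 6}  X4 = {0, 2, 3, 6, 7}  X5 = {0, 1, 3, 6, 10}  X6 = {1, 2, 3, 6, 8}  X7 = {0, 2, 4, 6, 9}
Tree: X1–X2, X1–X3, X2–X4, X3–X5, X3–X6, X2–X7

No — bags containing vertex 8 are not connected in the tree.

A tree decomposition must satisfy three properties: every vertex lies in some bag; for every edge, both endpoints lie together in some bag; and for every vertex, the bags containing it form a connected subtree. Here bags containing vertex 8 are not connected in the tree, so the decomposition is invalid.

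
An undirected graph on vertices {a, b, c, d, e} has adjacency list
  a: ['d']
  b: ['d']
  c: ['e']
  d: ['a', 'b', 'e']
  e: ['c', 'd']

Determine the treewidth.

1

A width-1 tree decomposition is:
Bags: B1 = {c, e}  B2 = {d, e}  B3 = {a, d}  B4 = {b, d}
Tree: B1–B2, B2–B3, B2–B4
Each bag holds 2 vertices, so the decomposition has width 1, which upper-bounds the treewidth. Since G has at least one edge (e.g. c–e), it is not an edgeless graph, so tw(G) ≥ 1. Therefore the treewidth is 1.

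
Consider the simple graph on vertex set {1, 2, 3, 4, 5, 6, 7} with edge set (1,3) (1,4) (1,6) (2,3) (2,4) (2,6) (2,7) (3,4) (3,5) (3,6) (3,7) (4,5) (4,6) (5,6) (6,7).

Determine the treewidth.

3

A width-3 tree decomposition is:
Bags: B1 = {3, 4, 5, 6}  B2 = {2, 3, 4, 6}  B3 = {2, 3, 6, 7}  B4 = {1, 3, 4, 6}
Tree: B1–B2, B2–B3, B1–B4
Every bag has size at most 4, so the width is 4 − 1 = 3 and tw(G) ≤ 3. For the lower bound, the 4 vertices {1, 3, 4, 6} are pairwise adjacent, and any tree decomposition puts a clique entirely inside one bag — forcing width ≥ 3. The upper and lower bounds meet at 3, so that is the treewidth.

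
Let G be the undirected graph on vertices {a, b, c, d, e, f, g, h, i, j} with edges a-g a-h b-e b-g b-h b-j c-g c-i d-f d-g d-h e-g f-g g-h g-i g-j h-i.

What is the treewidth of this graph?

A width-2 tree decomposition is:
Bags: B1 = {d, g, h}  B2 = {g, h, i}  B3 = {d, f, g}  B4 = {b, g, h}  B5 = {a, g, h}  B6 = {c, g, i}  B7 = {b, g, j}  B8 = {b, e, g}
Tree: B1–B2, B1–B3, B1–B4, B1–B5, B2–B6, B4–B7, B7–B8
Every bag has size at most 3, so the width is 3 − 1 = 2 and tw(G) ≤ 2. On the other hand G contains the 3-clique {d, f, g}. A clique must lie in a single bag of any decomposition, so no decomposition can have width below 2. The upper and lower bounds meet at 2, so that is the treewidth.

2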